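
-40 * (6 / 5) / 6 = -8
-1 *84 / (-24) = 7 / 2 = 3.50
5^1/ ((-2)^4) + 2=37/ 16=2.31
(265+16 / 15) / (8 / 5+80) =3991 / 1224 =3.26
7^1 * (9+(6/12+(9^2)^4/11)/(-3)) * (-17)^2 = -174165853757/66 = -2638876572.08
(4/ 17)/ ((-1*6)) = -2/ 51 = -0.04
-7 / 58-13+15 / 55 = -12.85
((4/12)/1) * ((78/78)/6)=1/18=0.06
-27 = -27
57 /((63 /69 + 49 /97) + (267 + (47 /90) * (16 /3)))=17167545 /81682391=0.21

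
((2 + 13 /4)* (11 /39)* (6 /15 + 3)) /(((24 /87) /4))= 37961 /520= 73.00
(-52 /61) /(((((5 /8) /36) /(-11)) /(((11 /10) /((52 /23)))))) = 262.79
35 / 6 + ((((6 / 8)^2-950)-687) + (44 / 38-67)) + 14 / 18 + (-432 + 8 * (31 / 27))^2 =39243029755 / 221616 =177076.70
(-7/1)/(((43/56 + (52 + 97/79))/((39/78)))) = -0.06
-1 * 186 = -186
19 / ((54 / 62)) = 589 / 27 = 21.81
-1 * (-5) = 5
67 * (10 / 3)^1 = 670 / 3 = 223.33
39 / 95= 0.41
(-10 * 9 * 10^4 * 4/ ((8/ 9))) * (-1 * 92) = 372600000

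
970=970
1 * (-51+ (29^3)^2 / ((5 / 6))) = 3568939671 / 5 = 713787934.20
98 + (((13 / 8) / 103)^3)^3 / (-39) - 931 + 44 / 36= -1310975960474612183481290928227 / 1576113230599987930979106816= -831.78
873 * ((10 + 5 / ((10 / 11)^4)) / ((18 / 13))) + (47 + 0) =43870301 / 4000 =10967.58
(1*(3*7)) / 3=7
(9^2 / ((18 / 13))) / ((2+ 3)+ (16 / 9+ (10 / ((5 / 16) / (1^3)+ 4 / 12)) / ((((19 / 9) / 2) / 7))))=620217 / 1160498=0.53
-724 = -724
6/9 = 2/3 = 0.67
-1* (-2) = 2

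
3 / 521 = 0.01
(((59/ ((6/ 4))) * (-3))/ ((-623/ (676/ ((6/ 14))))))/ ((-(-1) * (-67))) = -79768/ 17889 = -4.46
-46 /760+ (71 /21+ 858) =6873337 /7980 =861.32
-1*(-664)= 664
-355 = -355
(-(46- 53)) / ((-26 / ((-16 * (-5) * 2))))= -560 / 13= -43.08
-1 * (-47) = 47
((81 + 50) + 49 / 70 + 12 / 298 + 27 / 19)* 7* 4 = 52777158 / 14155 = 3728.52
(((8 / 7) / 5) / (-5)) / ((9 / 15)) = -8 / 105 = -0.08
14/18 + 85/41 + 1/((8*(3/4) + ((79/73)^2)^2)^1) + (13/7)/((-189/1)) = 33801929632060/11355203963061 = 2.98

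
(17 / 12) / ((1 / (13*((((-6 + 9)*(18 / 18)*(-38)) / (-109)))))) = 4199 / 218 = 19.26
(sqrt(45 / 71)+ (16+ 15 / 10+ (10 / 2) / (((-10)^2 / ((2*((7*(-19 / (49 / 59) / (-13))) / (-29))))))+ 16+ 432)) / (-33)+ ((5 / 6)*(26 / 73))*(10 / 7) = -144955742 / 10595585 - sqrt(355) / 781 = -13.70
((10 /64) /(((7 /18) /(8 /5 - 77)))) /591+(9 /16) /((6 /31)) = 125985 /44128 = 2.85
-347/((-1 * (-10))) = -34.70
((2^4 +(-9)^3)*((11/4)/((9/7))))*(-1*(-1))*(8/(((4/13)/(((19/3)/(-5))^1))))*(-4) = -27121094/135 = -200896.99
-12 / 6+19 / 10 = -1 / 10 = -0.10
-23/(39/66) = -506/13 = -38.92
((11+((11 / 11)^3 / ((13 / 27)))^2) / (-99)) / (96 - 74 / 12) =-0.00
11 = 11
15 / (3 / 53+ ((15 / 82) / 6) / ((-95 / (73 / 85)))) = 210563700 / 790711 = 266.30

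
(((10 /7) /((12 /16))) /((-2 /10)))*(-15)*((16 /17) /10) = 13.45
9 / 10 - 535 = -5341 / 10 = -534.10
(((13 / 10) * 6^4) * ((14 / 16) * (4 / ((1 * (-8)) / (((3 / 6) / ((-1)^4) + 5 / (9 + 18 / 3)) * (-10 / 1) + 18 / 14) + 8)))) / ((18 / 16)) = 37296 / 65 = 573.78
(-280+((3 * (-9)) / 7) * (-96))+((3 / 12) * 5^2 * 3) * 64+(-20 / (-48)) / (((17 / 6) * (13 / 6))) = 1996177 / 1547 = 1290.35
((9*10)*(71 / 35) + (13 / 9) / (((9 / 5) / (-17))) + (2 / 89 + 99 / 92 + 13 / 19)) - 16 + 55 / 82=155.38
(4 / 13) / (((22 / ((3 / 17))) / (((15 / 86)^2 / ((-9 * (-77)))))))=75 / 692217526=0.00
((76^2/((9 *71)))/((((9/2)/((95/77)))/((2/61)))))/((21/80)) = 175590400/567261387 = 0.31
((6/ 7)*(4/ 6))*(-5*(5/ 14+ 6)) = -890/ 49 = -18.16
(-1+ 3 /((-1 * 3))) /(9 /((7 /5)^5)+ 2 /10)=-84035 /78716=-1.07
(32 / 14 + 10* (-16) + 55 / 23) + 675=519.68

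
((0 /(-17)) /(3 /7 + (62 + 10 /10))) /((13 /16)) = 0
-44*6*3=-792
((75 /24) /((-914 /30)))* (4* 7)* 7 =-18375 /914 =-20.10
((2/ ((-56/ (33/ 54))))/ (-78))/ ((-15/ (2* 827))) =-9097/ 294840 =-0.03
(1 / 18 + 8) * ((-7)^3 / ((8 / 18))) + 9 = -49663 / 8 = -6207.88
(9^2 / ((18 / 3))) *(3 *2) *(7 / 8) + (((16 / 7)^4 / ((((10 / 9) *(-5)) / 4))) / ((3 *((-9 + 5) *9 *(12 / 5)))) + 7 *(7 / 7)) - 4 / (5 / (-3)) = 13890407 / 172872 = 80.35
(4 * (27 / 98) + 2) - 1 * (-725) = 35677 / 49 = 728.10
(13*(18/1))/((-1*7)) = -234/7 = -33.43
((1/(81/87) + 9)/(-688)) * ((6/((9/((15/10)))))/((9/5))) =-85/10449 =-0.01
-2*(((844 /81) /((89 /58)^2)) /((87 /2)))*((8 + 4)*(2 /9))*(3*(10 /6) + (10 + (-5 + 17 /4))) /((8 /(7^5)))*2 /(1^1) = -62527956064 /1924803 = -32485.38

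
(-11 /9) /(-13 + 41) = -11 /252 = -0.04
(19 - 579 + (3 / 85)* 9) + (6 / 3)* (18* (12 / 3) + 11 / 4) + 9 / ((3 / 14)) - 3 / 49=-3067469 / 8330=-368.24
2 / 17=0.12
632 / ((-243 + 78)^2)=632 / 27225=0.02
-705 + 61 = -644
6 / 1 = 6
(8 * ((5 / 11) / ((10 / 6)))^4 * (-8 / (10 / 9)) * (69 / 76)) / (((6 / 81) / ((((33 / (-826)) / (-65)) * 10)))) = -16297524 / 678883205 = -0.02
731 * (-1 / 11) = -731 / 11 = -66.45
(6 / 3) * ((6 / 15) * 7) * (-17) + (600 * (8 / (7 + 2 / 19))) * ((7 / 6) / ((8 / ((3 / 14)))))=-74.09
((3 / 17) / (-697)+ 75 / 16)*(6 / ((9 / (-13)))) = -40.62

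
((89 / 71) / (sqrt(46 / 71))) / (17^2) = 0.01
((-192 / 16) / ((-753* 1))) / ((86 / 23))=46 / 10793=0.00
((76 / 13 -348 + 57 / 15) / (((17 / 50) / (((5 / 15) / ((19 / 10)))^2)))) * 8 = -58648000 / 239343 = -245.04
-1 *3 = -3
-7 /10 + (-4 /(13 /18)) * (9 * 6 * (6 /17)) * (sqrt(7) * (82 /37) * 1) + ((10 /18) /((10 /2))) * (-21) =-1912896 * sqrt(7) /8177 - 91 /30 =-621.97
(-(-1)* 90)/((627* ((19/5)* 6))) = 25/3971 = 0.01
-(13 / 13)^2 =-1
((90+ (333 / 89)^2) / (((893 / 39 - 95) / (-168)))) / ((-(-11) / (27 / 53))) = 62491338 / 5568463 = 11.22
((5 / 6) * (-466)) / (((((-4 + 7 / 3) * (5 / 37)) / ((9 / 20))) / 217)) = 16836813 / 100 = 168368.13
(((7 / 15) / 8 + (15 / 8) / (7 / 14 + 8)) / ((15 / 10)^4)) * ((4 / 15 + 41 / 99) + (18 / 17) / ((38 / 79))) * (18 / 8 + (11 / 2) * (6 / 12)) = 524385848 / 660484935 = 0.79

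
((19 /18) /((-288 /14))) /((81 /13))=-1729 /209952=-0.01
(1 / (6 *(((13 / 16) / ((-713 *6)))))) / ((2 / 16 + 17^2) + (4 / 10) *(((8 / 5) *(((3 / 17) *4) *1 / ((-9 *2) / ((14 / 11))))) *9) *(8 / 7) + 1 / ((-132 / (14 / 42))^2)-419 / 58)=-22048894137600 / 7074741880843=-3.12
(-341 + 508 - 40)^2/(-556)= -16129/556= -29.01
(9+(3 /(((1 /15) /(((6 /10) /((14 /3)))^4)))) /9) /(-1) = -43224561 /4802000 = -9.00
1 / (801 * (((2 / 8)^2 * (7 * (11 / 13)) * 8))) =26 / 61677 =0.00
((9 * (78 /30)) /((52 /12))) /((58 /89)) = 2403 /290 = 8.29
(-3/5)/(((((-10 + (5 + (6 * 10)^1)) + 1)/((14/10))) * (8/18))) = -27/800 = -0.03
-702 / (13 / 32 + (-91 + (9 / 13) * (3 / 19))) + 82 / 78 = 245718461 / 27892371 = 8.81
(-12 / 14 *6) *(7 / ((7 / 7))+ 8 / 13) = -3564 / 91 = -39.16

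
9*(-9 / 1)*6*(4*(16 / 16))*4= -7776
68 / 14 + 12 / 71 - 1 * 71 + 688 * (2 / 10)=177991 / 2485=71.63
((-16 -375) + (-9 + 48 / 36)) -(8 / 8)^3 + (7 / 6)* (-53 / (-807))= -1934815 / 4842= -399.59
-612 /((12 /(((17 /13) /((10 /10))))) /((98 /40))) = -42483 /260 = -163.40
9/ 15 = 3/ 5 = 0.60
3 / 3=1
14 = 14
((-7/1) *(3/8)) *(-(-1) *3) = -63/8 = -7.88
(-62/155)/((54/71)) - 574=-77561/135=-574.53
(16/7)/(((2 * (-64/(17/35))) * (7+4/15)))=-51/42728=-0.00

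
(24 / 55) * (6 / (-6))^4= 24 / 55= 0.44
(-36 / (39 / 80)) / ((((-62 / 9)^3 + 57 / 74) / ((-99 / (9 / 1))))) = -569669760 / 228731347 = -2.49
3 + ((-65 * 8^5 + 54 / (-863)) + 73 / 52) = -95582095101 / 44876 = -2129915.66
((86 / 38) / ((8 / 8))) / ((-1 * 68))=-43 / 1292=-0.03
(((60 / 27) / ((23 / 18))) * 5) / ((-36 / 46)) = -100 / 9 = -11.11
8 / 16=1 / 2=0.50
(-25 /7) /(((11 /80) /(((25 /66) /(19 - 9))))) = -2500 /2541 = -0.98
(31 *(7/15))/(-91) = -31/195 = -0.16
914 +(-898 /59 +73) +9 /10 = 972.68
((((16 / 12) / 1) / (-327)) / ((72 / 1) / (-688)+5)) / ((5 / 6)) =-688 / 688335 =-0.00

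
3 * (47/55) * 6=846/55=15.38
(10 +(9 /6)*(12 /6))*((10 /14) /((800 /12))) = 39 /280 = 0.14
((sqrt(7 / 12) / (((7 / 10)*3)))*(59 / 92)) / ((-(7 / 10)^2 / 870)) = -2138750*sqrt(21) / 23667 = -414.12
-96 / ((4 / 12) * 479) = -288 / 479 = -0.60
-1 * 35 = -35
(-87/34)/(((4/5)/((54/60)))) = -783/272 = -2.88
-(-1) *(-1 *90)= -90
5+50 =55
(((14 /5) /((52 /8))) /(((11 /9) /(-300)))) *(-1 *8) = 120960 /143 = 845.87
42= 42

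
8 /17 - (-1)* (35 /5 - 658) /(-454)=14699 /7718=1.90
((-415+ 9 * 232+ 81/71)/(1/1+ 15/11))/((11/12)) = 713184/923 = 772.68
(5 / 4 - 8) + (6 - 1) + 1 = -0.75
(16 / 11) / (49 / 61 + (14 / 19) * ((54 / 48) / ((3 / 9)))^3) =4747264 / 95072747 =0.05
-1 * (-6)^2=-36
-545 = -545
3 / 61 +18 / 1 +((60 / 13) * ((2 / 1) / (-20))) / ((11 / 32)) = 145731 / 8723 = 16.71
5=5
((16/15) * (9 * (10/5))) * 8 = 768/5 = 153.60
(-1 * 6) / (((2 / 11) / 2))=-66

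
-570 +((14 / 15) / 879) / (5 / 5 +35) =-135278093 / 237330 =-570.00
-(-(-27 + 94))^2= -4489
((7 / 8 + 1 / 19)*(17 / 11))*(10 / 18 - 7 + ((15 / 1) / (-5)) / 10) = -484993 / 50160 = -9.67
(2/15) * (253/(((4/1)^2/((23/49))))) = 5819/5880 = 0.99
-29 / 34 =-0.85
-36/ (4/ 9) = -81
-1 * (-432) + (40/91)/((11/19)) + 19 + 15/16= 7250391/16016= 452.70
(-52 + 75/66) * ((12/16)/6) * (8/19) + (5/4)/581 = -1299233/485716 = -2.67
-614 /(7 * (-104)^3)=307 /3937024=0.00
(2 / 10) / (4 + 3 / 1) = 1 / 35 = 0.03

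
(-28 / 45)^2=784 / 2025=0.39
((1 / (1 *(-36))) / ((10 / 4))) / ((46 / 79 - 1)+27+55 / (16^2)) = -10112 / 24387525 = -0.00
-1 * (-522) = 522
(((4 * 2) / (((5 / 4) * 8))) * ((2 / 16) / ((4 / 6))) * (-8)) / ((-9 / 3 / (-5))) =-2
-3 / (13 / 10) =-2.31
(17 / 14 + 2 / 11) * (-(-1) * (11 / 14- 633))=-1902965 / 2156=-882.64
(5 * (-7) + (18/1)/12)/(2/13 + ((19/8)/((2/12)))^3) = -27872/2407637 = -0.01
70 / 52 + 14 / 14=61 / 26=2.35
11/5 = 2.20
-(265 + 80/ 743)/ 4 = -196975/ 2972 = -66.28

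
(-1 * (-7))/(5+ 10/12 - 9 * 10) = -42/505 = -0.08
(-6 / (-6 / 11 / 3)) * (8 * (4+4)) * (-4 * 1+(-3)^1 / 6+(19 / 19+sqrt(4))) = -3168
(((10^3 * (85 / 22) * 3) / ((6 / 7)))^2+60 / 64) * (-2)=-354025001815 / 968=-365728307.66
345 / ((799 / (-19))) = -6555 / 799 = -8.20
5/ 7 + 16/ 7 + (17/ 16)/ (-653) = 31327/ 10448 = 3.00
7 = 7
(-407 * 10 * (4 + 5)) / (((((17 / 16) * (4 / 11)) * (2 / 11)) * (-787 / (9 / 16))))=372.69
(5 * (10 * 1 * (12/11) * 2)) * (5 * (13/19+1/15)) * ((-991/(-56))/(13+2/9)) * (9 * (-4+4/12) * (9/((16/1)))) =-644174775/63308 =-10175.25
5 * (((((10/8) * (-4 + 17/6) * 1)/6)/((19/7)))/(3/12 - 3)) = 1225/7524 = 0.16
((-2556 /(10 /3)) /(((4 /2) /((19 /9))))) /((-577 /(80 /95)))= 3408 /2885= 1.18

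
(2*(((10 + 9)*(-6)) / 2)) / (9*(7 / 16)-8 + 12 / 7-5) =15.51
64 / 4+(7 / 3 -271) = -758 / 3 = -252.67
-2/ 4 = -0.50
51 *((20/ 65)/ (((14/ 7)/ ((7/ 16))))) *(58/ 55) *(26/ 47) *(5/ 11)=10353/ 11374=0.91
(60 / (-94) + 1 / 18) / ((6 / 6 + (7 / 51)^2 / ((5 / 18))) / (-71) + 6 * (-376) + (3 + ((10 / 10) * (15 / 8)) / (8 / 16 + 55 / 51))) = 0.00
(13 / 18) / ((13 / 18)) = 1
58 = 58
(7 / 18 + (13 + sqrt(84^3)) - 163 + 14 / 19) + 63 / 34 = 622.85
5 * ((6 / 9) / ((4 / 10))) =25 / 3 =8.33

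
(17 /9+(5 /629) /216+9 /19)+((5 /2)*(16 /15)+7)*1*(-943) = -23525228905 /2581416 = -9113.30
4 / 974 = 2 / 487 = 0.00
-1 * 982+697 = -285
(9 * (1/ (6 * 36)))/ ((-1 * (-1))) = 1/ 24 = 0.04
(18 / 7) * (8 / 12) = 12 / 7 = 1.71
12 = 12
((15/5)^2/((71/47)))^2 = 178929/5041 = 35.49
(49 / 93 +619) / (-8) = -7202 / 93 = -77.44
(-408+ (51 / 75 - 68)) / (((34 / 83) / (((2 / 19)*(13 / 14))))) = -754221 / 6650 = -113.42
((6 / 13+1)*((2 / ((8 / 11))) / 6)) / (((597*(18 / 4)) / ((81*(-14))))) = -1463 / 5174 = -0.28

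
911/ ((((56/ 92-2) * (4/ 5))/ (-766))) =40124995/ 64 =626953.05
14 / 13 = 1.08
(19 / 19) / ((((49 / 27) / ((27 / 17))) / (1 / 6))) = 243 / 1666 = 0.15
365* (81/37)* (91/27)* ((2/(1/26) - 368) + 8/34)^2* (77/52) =4251751830480/10693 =397620109.46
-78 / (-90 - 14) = 3 / 4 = 0.75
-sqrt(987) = -31.42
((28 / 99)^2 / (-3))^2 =614656 / 864536409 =0.00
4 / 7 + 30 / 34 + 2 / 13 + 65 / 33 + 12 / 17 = 218662 / 51051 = 4.28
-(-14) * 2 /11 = 28 /11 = 2.55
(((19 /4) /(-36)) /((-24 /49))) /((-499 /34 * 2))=-15827 /1724544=-0.01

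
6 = 6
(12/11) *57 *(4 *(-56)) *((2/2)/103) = -135.23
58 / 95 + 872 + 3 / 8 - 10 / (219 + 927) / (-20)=380167927 / 435480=872.99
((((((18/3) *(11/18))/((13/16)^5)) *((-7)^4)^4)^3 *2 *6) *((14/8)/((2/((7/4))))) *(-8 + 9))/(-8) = -43122092024202205229489216581539784953787417666960486402359296/460673037126816813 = -93606720057139570155610390000000000000000000.00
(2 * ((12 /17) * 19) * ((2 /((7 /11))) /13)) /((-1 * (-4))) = 2508 /1547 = 1.62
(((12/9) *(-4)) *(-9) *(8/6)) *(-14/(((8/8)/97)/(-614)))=53363968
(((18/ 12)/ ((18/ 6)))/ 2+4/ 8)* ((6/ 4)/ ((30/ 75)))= 45/ 16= 2.81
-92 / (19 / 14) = -1288 / 19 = -67.79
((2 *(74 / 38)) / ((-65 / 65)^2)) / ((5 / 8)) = 6.23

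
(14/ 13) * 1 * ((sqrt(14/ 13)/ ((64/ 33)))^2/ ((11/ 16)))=4851/ 10816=0.45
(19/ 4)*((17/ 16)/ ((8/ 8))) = 323/ 64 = 5.05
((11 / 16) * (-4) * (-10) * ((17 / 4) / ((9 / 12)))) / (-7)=-935 / 42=-22.26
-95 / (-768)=95 / 768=0.12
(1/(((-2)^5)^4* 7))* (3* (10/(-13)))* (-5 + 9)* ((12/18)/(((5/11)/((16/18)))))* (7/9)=-11/8626176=-0.00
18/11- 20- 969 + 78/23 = -248945/253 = -983.97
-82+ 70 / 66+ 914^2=27565397 / 33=835315.06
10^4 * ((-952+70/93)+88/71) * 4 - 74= -250916568622/6603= -38000389.01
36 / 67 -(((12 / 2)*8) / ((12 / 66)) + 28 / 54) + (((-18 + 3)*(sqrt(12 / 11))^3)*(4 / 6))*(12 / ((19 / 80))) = -230400*sqrt(33) / 2299 -477542 / 1809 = -839.69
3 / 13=0.23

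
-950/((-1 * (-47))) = -950/47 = -20.21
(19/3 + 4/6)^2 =49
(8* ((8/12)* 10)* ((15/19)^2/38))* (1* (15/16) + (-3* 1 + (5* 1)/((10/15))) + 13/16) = 37500/6859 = 5.47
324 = 324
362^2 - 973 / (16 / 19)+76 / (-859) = 1785187187 / 13744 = 129888.47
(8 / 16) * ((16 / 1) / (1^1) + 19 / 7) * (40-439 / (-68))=413829 / 952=434.69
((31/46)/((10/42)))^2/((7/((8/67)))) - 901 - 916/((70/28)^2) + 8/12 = -2782514773/2658225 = -1046.76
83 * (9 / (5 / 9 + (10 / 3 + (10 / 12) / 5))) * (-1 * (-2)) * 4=107568 / 73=1473.53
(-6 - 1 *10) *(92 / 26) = -56.62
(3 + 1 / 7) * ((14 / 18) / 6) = 11 / 27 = 0.41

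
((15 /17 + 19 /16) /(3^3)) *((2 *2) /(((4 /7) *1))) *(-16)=-3941 /459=-8.59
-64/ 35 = -1.83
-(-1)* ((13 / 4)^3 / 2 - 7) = 1301 / 128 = 10.16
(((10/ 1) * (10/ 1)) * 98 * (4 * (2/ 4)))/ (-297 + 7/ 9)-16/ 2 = -98864/ 1333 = -74.17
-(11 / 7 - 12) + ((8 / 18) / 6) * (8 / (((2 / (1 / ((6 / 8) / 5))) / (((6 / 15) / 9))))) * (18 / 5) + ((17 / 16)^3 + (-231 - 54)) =-3170768989 / 11612160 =-273.06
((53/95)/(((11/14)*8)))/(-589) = -0.00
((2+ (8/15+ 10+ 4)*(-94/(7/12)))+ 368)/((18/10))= -23006/21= -1095.52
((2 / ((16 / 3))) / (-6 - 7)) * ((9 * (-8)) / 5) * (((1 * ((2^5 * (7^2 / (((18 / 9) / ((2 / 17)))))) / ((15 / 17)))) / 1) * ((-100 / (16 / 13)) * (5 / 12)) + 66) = -93768 / 65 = -1442.58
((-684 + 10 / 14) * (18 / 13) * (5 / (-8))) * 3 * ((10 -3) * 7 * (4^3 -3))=275716035 / 52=5302231.44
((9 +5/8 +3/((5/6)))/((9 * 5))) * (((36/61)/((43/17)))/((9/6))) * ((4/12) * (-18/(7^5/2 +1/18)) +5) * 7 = 11901075403/7439352600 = 1.60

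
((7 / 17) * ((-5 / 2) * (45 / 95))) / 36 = -35 / 2584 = -0.01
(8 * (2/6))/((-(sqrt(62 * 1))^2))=-4/93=-0.04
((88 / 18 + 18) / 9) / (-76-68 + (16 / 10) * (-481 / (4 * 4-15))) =-515 / 185004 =-0.00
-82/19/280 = -41/2660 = -0.02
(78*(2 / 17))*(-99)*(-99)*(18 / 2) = 809447.29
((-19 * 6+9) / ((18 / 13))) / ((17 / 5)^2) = -11375 / 1734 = -6.56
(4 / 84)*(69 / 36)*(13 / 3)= 0.40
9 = 9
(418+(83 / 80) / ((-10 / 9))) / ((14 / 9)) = 268.11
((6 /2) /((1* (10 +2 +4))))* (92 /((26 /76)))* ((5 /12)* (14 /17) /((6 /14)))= 107065 /2652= 40.37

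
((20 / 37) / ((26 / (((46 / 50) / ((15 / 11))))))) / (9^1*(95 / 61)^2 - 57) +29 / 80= 3419109713 / 9442414800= 0.36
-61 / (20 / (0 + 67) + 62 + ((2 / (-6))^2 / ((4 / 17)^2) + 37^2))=-0.04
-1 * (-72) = 72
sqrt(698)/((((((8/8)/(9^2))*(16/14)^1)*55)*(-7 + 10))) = 189*sqrt(698)/440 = 11.35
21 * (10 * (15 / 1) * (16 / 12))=4200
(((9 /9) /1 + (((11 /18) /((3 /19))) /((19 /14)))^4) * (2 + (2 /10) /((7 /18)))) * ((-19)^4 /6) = 204619244663768 /55801305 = 3666925.79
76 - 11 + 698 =763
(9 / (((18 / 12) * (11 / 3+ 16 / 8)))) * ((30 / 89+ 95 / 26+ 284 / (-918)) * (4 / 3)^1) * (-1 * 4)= -62564432 / 3009357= -20.79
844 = 844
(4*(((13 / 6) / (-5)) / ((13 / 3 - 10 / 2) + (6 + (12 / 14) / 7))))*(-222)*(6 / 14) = 60606 / 2005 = 30.23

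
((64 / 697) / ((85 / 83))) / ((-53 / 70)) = -74368 / 627997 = -0.12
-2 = -2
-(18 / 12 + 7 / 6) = -8 / 3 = -2.67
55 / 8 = 6.88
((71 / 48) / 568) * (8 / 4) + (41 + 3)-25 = 3649 / 192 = 19.01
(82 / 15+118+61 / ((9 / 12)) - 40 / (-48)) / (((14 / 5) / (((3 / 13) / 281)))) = 6169 / 102284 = 0.06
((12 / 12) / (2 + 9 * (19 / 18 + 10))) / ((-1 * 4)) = -1 / 406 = -0.00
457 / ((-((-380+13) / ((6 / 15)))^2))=-0.00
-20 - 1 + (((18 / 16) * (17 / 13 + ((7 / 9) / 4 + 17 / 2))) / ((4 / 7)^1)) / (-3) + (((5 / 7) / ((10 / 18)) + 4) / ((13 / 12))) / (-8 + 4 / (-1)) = -977401 / 34944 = -27.97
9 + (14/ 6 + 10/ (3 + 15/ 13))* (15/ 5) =209/ 9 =23.22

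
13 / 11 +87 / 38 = 1451 / 418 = 3.47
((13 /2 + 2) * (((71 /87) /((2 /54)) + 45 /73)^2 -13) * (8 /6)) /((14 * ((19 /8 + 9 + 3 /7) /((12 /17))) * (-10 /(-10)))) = 71716235104 /2962396429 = 24.21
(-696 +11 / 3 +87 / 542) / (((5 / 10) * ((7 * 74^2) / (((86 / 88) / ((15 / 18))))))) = -48395339 / 1142676920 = -0.04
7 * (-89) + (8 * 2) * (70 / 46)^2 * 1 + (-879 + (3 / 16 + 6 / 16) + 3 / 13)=-161103979 / 110032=-1464.16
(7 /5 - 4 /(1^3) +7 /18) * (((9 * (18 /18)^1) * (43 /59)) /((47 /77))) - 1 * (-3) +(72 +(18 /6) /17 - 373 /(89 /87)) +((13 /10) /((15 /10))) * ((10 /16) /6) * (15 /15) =-945847559419 /3020795280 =-313.11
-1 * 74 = -74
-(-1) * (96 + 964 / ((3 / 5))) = 5108 / 3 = 1702.67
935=935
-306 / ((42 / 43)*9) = -731 / 21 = -34.81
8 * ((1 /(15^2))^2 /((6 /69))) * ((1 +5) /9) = 184 /151875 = 0.00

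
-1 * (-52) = 52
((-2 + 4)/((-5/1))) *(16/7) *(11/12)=-88/105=-0.84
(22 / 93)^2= 484 / 8649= 0.06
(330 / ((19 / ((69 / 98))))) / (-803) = -1035 / 67963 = -0.02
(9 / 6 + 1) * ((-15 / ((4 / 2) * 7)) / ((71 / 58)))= -2175 / 994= -2.19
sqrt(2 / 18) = 1 / 3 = 0.33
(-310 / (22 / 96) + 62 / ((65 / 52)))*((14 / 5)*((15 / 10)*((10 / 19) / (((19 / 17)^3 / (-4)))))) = 59156922048 / 7167655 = 8253.32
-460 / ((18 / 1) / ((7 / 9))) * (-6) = 3220 / 27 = 119.26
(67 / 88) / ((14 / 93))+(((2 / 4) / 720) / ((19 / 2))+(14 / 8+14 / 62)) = 114836671 / 16327080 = 7.03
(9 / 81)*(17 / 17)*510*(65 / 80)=46.04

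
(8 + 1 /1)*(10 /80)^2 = 9 /64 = 0.14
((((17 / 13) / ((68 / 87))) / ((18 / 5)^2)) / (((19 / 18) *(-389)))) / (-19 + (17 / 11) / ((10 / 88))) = 3625 / 62261784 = 0.00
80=80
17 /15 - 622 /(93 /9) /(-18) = 694 /155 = 4.48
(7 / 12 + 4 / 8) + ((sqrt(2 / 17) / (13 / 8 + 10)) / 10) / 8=sqrt(34) / 15810 + 13 / 12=1.08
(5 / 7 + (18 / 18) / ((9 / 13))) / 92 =34 / 1449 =0.02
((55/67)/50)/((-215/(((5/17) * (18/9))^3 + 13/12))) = -834559/8492611800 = -0.00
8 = 8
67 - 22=45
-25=-25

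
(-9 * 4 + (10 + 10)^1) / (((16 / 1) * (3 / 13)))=-13 / 3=-4.33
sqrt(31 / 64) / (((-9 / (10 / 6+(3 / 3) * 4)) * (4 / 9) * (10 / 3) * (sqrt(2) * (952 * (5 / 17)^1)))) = -17 * sqrt(62) / 179200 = -0.00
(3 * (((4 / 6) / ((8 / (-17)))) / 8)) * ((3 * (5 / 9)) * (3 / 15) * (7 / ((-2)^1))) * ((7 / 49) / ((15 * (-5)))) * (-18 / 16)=17 / 12800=0.00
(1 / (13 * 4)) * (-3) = -3 / 52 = -0.06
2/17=0.12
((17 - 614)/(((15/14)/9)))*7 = -175518/5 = -35103.60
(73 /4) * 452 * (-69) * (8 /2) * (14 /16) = -3984267 /2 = -1992133.50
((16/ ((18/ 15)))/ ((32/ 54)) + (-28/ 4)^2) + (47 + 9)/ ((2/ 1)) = 199/ 2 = 99.50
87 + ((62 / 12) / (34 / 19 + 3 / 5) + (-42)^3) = -100786417 / 1362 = -73998.84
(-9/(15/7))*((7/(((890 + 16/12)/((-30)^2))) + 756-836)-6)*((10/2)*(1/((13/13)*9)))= 105532/573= 184.17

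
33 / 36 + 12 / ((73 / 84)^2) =1074683 / 63948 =16.81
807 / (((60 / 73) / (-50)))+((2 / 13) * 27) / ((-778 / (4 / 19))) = -9433909571 / 192166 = -49092.50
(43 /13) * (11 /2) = 473 /26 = 18.19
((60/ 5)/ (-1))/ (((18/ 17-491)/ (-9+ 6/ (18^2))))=-16490/ 74961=-0.22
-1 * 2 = -2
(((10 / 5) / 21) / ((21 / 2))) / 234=2 / 51597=0.00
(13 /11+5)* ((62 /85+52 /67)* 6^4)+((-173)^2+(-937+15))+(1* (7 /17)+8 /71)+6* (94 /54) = 1644428244868 /40030155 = 41079.74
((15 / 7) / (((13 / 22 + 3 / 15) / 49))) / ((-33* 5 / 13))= -910 / 87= -10.46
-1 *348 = -348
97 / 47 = 2.06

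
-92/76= -23/19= -1.21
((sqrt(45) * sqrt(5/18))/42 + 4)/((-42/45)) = -30/7 - 25 * sqrt(2)/392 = -4.38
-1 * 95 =-95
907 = 907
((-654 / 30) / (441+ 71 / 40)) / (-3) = 872 / 53133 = 0.02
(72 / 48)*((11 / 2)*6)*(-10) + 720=225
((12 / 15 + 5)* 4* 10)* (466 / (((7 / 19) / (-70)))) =-20541280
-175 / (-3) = 58.33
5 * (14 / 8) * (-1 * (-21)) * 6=2205 / 2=1102.50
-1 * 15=-15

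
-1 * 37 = -37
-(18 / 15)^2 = -36 / 25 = -1.44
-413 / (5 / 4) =-1652 / 5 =-330.40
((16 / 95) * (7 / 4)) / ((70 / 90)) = 36 / 95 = 0.38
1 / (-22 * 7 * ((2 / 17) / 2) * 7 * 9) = -17 / 9702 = -0.00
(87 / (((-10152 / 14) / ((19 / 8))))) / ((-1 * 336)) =551 / 649728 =0.00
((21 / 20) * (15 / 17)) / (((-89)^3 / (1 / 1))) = -63 / 47937892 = -0.00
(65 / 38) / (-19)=-65 / 722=-0.09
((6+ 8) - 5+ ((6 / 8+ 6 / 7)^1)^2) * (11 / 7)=99891 / 5488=18.20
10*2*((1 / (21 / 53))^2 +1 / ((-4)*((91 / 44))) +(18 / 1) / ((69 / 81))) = 72203800 / 131859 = 547.58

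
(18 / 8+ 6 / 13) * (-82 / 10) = -22.23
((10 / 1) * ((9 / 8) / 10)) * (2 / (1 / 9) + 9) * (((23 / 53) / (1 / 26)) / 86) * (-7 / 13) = -39123 / 18232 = -2.15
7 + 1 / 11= 78 / 11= 7.09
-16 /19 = -0.84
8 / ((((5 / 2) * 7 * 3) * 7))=16 / 735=0.02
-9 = -9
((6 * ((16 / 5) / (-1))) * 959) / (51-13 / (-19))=-356.26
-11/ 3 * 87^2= -27753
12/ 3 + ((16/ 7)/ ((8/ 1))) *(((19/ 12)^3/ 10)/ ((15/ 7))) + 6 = 1302859/ 129600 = 10.05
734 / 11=66.73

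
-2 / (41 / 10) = -20 / 41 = -0.49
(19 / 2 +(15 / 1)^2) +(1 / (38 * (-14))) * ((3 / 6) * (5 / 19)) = 4740647 / 20216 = 234.50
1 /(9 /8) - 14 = -118 /9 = -13.11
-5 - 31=-36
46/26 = 1.77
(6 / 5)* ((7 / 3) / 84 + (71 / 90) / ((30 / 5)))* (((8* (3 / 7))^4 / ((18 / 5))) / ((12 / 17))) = 374272 / 36015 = 10.39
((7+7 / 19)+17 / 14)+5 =3613 / 266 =13.58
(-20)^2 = 400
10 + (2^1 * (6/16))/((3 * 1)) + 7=17.25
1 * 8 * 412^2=1357952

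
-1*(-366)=366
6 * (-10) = -60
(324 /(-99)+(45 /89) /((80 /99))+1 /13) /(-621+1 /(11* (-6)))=1570065 /379375672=0.00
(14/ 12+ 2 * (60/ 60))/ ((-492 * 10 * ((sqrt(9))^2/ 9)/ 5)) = -19/ 5904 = -0.00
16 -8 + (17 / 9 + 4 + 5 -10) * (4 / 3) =248 / 27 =9.19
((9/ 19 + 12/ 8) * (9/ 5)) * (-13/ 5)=-351/ 38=-9.24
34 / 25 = 1.36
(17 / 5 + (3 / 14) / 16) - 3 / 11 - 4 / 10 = 6753 / 2464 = 2.74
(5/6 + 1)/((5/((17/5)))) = 187/150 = 1.25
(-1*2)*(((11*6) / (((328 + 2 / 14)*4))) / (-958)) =231 / 2200526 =0.00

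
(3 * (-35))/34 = -105/34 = -3.09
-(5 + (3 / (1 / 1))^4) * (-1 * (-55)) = -4730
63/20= 3.15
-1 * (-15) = 15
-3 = -3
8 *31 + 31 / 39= 9703 / 39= 248.79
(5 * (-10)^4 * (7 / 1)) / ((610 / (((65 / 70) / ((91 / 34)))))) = 85000 / 427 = 199.06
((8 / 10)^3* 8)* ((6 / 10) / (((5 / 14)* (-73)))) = -21504 / 228125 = -0.09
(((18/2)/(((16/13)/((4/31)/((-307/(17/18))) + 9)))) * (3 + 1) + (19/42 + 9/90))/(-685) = -1054408639/2738040900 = -0.39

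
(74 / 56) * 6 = 111 / 14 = 7.93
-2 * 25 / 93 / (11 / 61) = -3050 / 1023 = -2.98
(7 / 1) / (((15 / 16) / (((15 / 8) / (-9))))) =-14 / 9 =-1.56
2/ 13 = 0.15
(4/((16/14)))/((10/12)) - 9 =-24/5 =-4.80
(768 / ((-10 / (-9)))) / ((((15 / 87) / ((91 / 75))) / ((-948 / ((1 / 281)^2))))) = -364110186501.73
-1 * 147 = -147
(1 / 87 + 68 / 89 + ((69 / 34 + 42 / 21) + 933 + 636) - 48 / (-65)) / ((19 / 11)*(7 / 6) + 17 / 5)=296379975221 / 1019306587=290.77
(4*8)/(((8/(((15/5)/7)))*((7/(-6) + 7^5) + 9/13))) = 936/9176363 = 0.00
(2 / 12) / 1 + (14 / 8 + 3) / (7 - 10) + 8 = 79 / 12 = 6.58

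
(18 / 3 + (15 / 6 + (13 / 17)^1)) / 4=315 / 136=2.32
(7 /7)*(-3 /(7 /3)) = -9 /7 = -1.29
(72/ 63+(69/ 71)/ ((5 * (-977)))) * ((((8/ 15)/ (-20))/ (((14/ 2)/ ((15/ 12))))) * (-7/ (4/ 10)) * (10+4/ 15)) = 30516167/ 31215150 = 0.98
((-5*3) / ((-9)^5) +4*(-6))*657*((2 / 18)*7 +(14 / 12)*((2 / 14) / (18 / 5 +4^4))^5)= -4270851348217682237445289477 / 348246620451954939895488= -12263.87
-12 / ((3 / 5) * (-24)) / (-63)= -5 / 378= -0.01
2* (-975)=-1950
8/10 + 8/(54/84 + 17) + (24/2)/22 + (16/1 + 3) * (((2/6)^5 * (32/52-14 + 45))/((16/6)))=7998743/2934360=2.73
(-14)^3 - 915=-3659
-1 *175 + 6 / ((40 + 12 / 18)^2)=-1302323 / 7442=-175.00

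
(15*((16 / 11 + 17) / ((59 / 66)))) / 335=3654 / 3953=0.92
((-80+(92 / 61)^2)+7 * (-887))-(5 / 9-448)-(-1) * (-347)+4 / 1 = -207038405 / 33489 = -6182.28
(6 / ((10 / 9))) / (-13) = -27 / 65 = -0.42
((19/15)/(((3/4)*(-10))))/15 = -0.01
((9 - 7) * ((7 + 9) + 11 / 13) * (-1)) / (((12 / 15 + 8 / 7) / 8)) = -30660 / 221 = -138.73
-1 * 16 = -16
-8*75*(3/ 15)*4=-480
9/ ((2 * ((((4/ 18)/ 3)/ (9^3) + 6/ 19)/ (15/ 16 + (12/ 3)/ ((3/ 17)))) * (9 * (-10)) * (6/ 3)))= -141238647/ 75607040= -1.87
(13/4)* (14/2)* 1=91/4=22.75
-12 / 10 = -6 / 5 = -1.20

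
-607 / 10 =-60.70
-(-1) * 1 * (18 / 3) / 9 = 2 / 3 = 0.67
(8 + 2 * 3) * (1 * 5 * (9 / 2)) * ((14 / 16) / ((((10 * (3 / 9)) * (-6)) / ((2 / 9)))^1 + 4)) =-2205 / 688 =-3.20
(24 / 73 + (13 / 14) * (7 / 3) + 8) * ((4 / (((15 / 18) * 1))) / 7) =7.20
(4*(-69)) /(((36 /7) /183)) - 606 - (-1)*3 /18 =-10426.83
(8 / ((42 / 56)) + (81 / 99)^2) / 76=4115 / 27588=0.15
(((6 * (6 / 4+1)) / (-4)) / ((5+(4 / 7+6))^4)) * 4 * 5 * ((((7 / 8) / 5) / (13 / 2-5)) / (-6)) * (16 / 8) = 84035 / 516560652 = 0.00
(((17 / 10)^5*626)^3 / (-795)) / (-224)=87774190591143289891842521 / 22260000000000000000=3943135.25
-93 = -93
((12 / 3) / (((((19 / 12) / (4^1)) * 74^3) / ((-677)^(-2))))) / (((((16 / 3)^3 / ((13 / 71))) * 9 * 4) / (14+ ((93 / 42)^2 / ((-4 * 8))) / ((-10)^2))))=1027241163 / 40228187088212118732800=0.00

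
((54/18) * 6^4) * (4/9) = 1728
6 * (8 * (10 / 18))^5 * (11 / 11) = 10404.92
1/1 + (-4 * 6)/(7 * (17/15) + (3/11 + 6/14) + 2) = -15437/12283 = -1.26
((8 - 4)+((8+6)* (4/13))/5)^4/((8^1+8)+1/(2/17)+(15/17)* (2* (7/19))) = 6441408595456/290019104375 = 22.21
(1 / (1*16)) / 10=1 / 160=0.01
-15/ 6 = -5/ 2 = -2.50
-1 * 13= -13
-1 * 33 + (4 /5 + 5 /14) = -2229 /70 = -31.84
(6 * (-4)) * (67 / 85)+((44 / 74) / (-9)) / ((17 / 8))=-536344 / 28305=-18.95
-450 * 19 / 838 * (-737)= 7519.51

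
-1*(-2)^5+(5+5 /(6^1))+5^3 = 977 /6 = 162.83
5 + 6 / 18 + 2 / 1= 7.33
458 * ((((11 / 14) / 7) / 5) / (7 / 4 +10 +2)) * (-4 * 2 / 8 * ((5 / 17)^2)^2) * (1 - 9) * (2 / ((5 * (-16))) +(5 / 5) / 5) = 4580 / 584647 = 0.01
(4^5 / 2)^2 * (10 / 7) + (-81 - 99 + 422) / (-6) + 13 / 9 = 23590510 / 63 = 374452.54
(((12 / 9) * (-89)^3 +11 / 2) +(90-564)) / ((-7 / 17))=95923571 / 42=2283894.55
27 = 27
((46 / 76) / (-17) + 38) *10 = 122625 / 323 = 379.64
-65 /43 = -1.51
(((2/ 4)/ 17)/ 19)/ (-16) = -1/ 10336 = -0.00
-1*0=0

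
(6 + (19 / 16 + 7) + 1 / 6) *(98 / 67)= 33761 / 1608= 21.00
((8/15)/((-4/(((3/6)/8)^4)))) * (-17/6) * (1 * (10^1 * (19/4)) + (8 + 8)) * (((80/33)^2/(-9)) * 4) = -10795/11290752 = -0.00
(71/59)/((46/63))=4473/2714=1.65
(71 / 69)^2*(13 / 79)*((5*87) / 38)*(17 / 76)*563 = 90946369735 / 362077224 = 251.18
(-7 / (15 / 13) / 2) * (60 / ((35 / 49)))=-1274 / 5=-254.80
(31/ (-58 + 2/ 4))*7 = -434/ 115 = -3.77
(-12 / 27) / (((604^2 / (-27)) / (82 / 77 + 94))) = 5490 / 1755677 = 0.00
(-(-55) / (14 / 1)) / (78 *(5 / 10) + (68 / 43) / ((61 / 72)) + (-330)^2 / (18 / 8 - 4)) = -0.00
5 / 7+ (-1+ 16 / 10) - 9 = -7.69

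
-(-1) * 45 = 45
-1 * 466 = -466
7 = 7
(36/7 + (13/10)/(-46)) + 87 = 296609/3220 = 92.11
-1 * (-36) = 36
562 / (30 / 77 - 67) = -43274 / 5129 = -8.44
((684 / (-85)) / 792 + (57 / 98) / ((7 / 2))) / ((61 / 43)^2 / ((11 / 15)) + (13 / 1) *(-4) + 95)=9738683 / 2855324080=0.00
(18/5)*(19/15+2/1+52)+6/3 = 5024/25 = 200.96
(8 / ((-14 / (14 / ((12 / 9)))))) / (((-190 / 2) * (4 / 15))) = 9 / 38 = 0.24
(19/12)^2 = 361/144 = 2.51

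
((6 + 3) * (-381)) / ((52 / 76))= -65151 / 13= -5011.62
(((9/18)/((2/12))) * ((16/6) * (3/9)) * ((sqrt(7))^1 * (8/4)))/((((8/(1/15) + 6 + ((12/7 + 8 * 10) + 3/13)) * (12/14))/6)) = 10192 * sqrt(7)/56769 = 0.48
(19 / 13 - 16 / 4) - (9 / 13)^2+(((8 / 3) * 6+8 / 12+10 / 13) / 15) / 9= -39542 / 13689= -2.89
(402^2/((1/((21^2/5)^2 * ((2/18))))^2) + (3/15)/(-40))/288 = 603686455720967/1440000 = 419226705.36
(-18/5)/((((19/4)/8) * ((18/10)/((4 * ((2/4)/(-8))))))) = 16/19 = 0.84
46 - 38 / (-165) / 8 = 46.03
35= 35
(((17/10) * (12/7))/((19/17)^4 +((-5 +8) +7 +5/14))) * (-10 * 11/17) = -7349848/4645013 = -1.58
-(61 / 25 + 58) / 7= -1511 / 175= -8.63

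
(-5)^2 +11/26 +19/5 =3799/130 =29.22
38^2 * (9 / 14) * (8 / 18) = 2888 / 7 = 412.57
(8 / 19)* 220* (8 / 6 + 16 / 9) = 49280 / 171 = 288.19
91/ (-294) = -13/ 42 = -0.31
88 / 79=1.11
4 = 4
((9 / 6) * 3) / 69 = 3 / 46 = 0.07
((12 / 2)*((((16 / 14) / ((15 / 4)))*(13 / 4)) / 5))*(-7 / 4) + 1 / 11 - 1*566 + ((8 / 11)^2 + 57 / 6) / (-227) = -780108493 / 1373350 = -568.03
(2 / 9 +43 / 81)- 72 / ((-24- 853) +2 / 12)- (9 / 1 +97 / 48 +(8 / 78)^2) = -11748876439 / 1152285264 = -10.20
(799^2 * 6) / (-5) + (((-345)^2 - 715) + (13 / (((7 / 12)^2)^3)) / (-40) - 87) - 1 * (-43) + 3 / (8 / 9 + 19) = -68213108031477 / 105295855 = -647823.30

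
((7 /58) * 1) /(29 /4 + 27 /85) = 1190 /74617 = 0.02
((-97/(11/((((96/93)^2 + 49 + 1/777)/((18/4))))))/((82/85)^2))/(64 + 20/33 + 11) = -2620017582865/1879030892529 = -1.39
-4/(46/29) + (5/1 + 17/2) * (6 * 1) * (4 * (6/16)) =118.98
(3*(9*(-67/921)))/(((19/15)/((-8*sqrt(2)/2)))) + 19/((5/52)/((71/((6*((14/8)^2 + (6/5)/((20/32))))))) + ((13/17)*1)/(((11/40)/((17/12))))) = 92595360/19395707 + 36180*sqrt(2)/5833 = 13.55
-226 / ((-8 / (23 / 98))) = 6.63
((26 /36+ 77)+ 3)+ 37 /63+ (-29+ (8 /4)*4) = 2533 /42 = 60.31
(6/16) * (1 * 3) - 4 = -23/8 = -2.88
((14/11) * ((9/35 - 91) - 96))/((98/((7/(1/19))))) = -124184/385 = -322.56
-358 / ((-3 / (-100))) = -35800 / 3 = -11933.33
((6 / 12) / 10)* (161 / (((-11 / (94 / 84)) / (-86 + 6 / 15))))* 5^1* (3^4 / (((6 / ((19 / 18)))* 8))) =2197673 / 3520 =624.34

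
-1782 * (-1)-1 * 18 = 1764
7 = 7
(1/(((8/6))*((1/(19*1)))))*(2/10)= 57/20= 2.85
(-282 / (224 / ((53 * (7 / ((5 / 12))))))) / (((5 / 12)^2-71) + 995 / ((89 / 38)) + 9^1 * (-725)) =71830476 / 395437355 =0.18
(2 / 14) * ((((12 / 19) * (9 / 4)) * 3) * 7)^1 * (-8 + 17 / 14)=-405 / 14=-28.93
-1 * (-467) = 467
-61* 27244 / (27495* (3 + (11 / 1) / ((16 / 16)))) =-118706 / 27495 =-4.32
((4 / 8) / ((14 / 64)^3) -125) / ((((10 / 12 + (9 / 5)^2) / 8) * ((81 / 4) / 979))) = -41495502400 / 5658471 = -7333.34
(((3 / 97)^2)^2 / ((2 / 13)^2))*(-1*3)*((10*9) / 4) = -1848015 / 708234248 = -0.00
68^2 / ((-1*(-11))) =4624 / 11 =420.36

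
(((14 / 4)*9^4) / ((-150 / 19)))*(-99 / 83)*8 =57592458 / 2075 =27755.40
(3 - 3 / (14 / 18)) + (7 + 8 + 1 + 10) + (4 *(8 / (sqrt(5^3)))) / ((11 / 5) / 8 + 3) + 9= 256 *sqrt(5) / 655 + 239 / 7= 35.02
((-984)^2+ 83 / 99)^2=9188646311060329 / 9801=937521305077.07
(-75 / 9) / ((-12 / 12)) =25 / 3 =8.33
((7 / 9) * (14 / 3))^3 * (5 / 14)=336140 / 19683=17.08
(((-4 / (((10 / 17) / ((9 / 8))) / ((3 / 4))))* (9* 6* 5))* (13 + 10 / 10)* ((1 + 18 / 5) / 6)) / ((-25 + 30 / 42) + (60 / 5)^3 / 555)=172258569 / 219344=785.34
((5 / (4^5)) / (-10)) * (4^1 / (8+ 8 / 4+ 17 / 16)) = -1 / 5664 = -0.00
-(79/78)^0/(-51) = 0.02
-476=-476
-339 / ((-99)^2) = -113 / 3267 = -0.03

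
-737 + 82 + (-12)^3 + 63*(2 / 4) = -4703 / 2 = -2351.50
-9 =-9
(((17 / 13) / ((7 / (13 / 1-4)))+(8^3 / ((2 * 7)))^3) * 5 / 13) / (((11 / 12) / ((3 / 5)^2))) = 4711204188 / 637637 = 7388.54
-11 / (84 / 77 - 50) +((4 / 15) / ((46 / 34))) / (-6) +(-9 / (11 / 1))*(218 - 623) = 2030821723 / 6125130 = 331.56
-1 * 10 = -10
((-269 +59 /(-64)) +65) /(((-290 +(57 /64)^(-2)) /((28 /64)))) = 298274445 /960628736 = 0.31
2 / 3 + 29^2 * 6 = 5046.67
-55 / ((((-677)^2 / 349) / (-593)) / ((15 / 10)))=34147905 / 916658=37.25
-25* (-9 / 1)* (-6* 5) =-6750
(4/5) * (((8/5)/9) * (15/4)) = 8/15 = 0.53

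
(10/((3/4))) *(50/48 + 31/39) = 955/39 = 24.49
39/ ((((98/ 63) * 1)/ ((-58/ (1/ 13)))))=-132327/ 7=-18903.86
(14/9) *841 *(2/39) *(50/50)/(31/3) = 23548/3627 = 6.49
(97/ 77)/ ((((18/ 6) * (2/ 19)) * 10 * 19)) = 97/ 4620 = 0.02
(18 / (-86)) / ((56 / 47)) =-423 / 2408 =-0.18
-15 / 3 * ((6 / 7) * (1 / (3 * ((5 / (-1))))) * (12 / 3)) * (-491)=-3928 / 7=-561.14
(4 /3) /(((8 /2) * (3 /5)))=0.56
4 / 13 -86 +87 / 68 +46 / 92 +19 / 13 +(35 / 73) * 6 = -79.57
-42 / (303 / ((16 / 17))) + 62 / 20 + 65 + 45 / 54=1772018 / 25755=68.80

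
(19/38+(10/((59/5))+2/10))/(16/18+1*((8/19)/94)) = 7337781/4236200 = 1.73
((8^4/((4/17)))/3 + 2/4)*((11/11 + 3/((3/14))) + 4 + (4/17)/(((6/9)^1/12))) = 13753505/102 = 134838.28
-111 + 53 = -58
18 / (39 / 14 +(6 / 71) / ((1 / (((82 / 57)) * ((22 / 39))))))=13257972 / 2102341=6.31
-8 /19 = -0.42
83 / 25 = 3.32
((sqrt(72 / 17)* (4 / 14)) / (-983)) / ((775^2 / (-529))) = 6348* sqrt(34) / 70259310625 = 0.00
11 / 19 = 0.58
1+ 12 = 13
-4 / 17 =-0.24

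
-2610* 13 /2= -16965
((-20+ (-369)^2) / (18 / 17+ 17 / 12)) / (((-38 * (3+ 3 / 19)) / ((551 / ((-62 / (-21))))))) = -26779887687 / 313100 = -85531.42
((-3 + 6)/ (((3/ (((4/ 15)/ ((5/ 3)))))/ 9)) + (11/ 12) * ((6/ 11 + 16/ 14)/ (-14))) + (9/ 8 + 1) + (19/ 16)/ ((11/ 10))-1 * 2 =102437/ 40425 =2.53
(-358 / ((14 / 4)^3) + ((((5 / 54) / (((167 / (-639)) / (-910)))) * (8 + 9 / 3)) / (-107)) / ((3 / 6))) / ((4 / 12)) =-1372398098 / 6129067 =-223.92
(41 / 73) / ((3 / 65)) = 2665 / 219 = 12.17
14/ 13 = 1.08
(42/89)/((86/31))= 651/3827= 0.17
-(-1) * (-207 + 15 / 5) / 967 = -204 / 967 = -0.21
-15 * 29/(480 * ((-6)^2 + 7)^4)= -29/109401632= -0.00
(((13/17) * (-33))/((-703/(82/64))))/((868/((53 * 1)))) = 932217/331950976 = 0.00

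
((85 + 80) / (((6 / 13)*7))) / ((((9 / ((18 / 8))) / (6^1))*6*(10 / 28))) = 143 / 4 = 35.75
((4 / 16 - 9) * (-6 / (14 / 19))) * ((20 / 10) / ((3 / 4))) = 190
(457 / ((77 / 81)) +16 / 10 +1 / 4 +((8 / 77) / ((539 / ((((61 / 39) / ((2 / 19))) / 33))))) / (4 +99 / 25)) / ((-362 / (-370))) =3795957972137651 / 7695727475436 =493.26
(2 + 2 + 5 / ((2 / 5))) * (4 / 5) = 13.20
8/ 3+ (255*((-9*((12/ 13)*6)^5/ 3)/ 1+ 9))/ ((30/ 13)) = -1726547.37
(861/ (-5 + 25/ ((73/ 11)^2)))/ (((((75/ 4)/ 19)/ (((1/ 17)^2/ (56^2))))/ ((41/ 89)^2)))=-6978320171/ 151396480984000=-0.00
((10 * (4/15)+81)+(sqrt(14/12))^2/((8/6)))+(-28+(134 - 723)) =-12779/24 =-532.46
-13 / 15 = -0.87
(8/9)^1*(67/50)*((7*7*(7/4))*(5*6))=45962/15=3064.13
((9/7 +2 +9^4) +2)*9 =413676/7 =59096.57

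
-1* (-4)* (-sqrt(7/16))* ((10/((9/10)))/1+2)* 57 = -1977.26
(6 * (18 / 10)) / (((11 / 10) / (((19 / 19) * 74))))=7992 / 11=726.55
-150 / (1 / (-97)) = 14550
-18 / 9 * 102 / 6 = -34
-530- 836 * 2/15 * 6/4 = -3486/5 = -697.20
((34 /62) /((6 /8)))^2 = 4624 /8649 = 0.53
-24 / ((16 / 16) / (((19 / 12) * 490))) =-18620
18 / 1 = 18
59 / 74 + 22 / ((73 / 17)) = 31983 / 5402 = 5.92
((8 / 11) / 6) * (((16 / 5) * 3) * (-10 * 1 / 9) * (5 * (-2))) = 1280 / 99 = 12.93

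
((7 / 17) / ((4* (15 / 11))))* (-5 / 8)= -77 / 1632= -0.05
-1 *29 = -29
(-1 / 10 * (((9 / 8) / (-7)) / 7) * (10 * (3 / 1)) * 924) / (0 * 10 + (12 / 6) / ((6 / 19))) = 2673 / 266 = 10.05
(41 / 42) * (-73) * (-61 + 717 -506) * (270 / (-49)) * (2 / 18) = 2244750 / 343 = 6544.46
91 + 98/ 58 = 2688/ 29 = 92.69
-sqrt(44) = -2 *sqrt(11) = -6.63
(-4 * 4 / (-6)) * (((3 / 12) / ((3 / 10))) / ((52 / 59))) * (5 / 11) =1475 / 1287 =1.15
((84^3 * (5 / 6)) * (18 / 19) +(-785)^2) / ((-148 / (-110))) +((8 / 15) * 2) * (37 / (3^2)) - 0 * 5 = 152947182227 / 189810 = 805790.96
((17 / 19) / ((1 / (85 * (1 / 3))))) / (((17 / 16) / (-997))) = -1355920 / 57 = -23788.07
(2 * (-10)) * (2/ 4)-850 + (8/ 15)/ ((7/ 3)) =-30092/ 35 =-859.77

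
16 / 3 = 5.33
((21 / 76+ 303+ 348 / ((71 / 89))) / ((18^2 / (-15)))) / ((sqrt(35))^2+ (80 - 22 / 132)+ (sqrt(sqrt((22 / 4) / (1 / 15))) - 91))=-1767971564645 / 1230448941096 - 259372815 *sqrt(330) / 205074823516+ 59855265 *165^(3 / 4) *2^(1 / 4) / 1127911529338+ 12363437515 *165^(1 / 4) *2^(3 / 4) / 410149647032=-1.28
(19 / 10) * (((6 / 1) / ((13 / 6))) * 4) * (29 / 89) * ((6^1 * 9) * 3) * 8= 51414912 / 5785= 8887.63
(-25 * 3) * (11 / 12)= -275 / 4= -68.75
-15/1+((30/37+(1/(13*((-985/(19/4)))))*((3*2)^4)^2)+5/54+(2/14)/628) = -35829691751459/56234489220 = -637.15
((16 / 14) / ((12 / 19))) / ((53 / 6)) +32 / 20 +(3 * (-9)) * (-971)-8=48621043 / 1855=26210.80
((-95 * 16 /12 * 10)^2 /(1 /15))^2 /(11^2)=4786813590449.95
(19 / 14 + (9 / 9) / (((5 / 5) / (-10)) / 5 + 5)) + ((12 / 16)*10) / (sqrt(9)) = 7073 / 1743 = 4.06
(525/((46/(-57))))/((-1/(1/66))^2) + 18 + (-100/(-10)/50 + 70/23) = 2348199/111320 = 21.09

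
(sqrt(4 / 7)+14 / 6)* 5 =10* sqrt(7) / 7+35 / 3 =15.45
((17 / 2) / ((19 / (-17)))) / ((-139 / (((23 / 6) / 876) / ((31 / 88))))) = 73117 / 107578494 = 0.00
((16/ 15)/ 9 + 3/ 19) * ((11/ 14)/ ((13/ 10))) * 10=1.67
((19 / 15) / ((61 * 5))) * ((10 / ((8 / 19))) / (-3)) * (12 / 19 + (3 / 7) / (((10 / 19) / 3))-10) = 2869 / 12600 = 0.23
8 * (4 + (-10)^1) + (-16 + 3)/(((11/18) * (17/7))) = -10614/187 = -56.76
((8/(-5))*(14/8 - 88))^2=19044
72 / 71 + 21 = 1563 / 71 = 22.01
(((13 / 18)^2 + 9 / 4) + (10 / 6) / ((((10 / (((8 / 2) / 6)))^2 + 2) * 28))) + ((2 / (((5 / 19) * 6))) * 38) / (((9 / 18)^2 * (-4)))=-45.36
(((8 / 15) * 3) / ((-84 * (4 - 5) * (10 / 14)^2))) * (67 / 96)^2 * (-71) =-2231033 / 1728000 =-1.29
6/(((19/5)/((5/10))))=15/19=0.79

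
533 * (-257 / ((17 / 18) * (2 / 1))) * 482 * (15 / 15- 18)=594223578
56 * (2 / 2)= 56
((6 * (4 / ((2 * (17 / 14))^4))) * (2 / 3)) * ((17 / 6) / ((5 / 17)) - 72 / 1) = -35938168 / 1252815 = -28.69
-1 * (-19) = 19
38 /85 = 0.45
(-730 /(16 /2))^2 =133225 /16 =8326.56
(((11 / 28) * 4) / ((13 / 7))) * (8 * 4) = 352 / 13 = 27.08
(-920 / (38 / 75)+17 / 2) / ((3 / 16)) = -549416 / 57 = -9638.88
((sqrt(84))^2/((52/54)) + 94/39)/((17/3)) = 3496/221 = 15.82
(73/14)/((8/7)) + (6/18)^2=673/144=4.67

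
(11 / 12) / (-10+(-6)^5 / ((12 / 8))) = -11 / 62328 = -0.00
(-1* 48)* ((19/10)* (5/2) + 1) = -276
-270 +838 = 568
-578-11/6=-3479/6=-579.83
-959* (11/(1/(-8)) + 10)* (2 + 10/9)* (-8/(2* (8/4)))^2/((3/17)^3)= 169383742.02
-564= -564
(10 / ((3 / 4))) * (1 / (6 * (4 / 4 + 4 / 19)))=380 / 207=1.84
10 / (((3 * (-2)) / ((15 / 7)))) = -25 / 7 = -3.57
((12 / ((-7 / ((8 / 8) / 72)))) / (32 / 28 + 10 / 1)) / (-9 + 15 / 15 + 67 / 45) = 5 / 15236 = 0.00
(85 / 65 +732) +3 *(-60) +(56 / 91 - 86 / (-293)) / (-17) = 35824871 / 64753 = 553.25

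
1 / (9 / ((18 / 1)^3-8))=5824 / 9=647.11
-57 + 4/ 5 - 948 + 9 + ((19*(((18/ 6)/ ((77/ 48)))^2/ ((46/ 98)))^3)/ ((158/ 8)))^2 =2281440692799273145511504031376/ 14497844086268521967732645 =157364.13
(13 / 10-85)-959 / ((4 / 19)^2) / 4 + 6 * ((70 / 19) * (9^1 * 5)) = -27349801 / 6080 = -4498.32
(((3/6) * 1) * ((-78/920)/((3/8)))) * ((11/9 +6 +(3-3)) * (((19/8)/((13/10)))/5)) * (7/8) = -1729/6624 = -0.26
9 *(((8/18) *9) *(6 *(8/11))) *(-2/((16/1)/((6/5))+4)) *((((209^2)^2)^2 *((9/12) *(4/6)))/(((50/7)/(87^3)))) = -988572232159679654101841688/325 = -3041760714337475858774898.00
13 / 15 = 0.87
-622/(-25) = 622/25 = 24.88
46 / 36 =23 / 18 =1.28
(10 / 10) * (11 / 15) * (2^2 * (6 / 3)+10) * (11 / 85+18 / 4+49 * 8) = 2225091 / 425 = 5235.51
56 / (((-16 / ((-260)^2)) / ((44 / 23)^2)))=-865893.38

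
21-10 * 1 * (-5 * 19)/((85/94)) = 18217/17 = 1071.59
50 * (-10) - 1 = -501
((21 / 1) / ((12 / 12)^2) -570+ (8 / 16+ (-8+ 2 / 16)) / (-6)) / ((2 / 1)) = -26293 / 96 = -273.89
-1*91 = -91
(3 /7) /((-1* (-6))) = 1 /14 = 0.07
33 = 33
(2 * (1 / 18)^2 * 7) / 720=7 / 116640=0.00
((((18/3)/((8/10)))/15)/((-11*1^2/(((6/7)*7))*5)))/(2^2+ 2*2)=-3/440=-0.01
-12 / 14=-6 / 7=-0.86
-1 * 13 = -13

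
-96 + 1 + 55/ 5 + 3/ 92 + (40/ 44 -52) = -136679/ 1012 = -135.06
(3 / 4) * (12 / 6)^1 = 3 / 2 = 1.50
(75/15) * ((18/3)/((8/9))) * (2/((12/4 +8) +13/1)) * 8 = 45/2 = 22.50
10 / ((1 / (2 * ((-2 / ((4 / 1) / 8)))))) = -80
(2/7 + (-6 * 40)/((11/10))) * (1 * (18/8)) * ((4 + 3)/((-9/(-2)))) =-8389/11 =-762.64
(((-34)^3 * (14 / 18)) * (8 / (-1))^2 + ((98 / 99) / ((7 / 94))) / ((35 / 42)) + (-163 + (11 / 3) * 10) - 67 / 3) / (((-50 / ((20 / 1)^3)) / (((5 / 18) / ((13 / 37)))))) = 2866808111840 / 11583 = 247501347.82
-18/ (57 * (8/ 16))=-12/ 19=-0.63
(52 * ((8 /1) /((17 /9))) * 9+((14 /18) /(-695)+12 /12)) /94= 105437348 /4997745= 21.10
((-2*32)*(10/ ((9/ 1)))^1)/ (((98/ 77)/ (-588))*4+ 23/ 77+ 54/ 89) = -4385920/ 55311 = -79.30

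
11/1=11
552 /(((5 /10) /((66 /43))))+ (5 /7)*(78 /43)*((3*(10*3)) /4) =518823 /301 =1723.66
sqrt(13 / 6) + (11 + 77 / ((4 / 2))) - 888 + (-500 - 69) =-2815 / 2 + sqrt(78) / 6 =-1406.03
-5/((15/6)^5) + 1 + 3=2468/625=3.95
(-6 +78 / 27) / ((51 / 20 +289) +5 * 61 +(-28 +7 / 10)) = -112 / 20493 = -0.01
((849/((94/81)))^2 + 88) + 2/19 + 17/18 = 808823536921/1510956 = 535305.82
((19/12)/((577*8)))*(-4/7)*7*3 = -19/4616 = -0.00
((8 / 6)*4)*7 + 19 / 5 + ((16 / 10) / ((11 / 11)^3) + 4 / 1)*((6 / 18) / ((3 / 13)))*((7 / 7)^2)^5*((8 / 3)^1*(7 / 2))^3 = 1608101 / 243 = 6617.70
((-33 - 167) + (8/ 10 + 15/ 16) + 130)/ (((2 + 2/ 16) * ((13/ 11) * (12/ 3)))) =-60071/ 8840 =-6.80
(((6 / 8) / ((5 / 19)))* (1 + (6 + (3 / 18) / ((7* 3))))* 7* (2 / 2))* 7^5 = 281971039 / 120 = 2349758.66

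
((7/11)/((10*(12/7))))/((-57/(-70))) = 343/7524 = 0.05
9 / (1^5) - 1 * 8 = 1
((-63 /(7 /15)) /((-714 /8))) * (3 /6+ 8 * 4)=5850 /119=49.16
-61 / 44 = -1.39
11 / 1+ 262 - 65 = 208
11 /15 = 0.73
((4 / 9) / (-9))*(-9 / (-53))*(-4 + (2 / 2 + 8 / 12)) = 0.02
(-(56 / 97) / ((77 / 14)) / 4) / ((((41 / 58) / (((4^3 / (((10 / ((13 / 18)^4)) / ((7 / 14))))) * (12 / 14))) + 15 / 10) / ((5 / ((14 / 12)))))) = -132523040 / 2883730751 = -0.05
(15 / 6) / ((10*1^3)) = 1 / 4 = 0.25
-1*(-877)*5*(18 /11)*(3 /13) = 236790 /143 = 1655.87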